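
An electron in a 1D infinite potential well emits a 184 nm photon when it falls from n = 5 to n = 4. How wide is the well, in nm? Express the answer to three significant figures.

L = 0.709 nm

The photon carries ΔE = hc/λ = 6.626×10^-34·2.998×10^8/1.84×10^-7 m = 1.080×10^-18 J.
Since ΔE = (5² − 4²)E_1, E_1 = 1.200×10^-19 J, and L = h/√(8m_eE_1) = 7.09×10^-10 m = 0.709 nm.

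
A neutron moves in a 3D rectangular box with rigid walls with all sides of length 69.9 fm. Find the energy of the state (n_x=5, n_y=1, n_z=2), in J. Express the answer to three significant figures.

E = 2.01×10^-13 J

For a 3D rectangular well E = (h²/8m_n)·Σ n_i²/L_i² = (6.626×10^-34)²/(8·1.675×10^-27) · [5²/(69.9 fm)² + 1²/(69.9 fm)² + 2²/(69.9 fm)²].
Evaluating gives E = 2.01×10^-13 J.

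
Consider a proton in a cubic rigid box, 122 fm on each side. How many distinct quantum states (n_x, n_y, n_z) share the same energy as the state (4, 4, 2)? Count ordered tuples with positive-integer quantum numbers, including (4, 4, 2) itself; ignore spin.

The level has n_x² + n_y² + n_z² = 36. The ordered positive-integer solutions are (2, 4, 4), (4, 2, 4), (4, 4, 2).
That gives 3 states.

degeneracy = 3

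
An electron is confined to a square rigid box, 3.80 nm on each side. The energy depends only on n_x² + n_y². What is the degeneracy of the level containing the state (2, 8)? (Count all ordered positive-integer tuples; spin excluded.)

The level has n_x² + n_y² = 68. The ordered positive-integer solutions are (2, 8), (8, 2).
That gives 2 states.

degeneracy = 2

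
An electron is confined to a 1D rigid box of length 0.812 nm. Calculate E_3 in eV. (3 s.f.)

E_3 = 5.13 eV

For an infinite well E_n = n²h²/(8m_eL²), so E_1 = h²/(8m_eL²) = (6.626×10^-34)²/(8·9.109×10^-31·(8.12×10^-10 m)²) = 9.138×10^-20 J.
Then E_3 = 3²·E_1 = 9·9.138×10^-20 J = 8.224×10^-19 J.
Converting, E_3 = 8.224×10^-19 J / (1.602×10^-19 J/eV) = 5.13 eV.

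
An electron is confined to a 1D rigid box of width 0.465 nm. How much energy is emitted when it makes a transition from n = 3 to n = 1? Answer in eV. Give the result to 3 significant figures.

E_1 = h²/(8m_eL²) = 2.786×10^-19 J.
|ΔE| = |3² − 1²|·E_1 = 8·2.786×10^-19 J = 2.229×10^-18 J = 13.9 eV.

|ΔE| = 13.9 eV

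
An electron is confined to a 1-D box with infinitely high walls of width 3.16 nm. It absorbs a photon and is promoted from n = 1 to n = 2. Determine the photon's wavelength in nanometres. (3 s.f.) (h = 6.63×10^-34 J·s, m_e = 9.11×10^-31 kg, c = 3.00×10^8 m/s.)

λ = 1.10×10^4 nm

E_1 = h²/(8m_eL²) = 6.040×10^-21 J, so ΔE = (2² − 1²)E_1 = 1.812×10^-20 J.
λ = hc/ΔE = (6.63×10^-34·3.00×10^8)/1.812×10^-20 = 1.10×10^-5 m = 1.10×10^4 nm.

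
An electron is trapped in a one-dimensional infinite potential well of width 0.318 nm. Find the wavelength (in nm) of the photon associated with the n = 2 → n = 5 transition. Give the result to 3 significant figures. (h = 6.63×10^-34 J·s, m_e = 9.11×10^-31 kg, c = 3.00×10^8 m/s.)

E_1 = h²/(8m_eL²) = 5.964×10^-19 J, so ΔE = (5² − 2²)E_1 = 1.252×10^-17 J.
λ = hc/ΔE = (6.63×10^-34·3.00×10^8)/1.252×10^-17 = 1.59×10^-8 m = 15.9 nm.

λ = 15.9 nm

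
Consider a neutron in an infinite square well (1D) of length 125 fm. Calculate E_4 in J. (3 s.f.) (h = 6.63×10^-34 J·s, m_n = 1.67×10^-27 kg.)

For an infinite well E_n = n²h²/(8m_nL²), so E_1 = h²/(8m_nL²) = (6.63×10^-34)²/(8·1.67×10^-27·(1.25×10^-13 m)²) = 2.106×10^-15 J.
Then E_4 = 4²·E_1 = 16·2.106×10^-15 J = 3.37×10^-14 J.

E_4 = 3.37×10^-14 J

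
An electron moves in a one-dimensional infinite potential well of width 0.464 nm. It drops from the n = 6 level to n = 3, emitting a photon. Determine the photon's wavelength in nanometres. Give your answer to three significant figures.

E_1 = h²/(8m_eL²) = 2.798×10^-19 J, so ΔE = (6² − 3²)E_1 = 7.555×10^-18 J.
λ = hc/ΔE = (6.626×10^-34·2.998×10^8)/7.555×10^-18 = 2.63×10^-8 m = 26.3 nm.

λ = 26.3 nm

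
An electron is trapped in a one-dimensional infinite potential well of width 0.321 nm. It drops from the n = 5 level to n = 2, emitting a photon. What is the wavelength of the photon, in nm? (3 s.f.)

E_1 = h²/(8m_eL²) = 5.847×10^-19 J, so ΔE = (5² − 2²)E_1 = 1.228×10^-17 J.
λ = hc/ΔE = (6.626×10^-34·2.998×10^8)/1.228×10^-17 = 1.62×10^-8 m = 16.2 nm.

λ = 16.2 nm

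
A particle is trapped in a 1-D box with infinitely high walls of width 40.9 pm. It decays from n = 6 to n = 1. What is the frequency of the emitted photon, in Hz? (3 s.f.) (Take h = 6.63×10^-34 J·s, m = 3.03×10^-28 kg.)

f = 5.72×10^15 Hz

E_1 = h²/(8mL²) = 1.084×10^-19 J and ΔE = (6² − 1²)E_1 = 3.794×10^-18 J.
f = ΔE/h = 3.794×10^-18/6.63×10^-34 = 5.72×10^15 Hz.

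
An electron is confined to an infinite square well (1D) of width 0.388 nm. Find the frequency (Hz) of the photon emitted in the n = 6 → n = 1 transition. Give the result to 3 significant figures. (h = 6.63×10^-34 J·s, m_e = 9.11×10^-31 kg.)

f = 2.11×10^16 Hz

E_1 = h²/(8m_eL²) = 4.006×10^-19 J and ΔE = (6² − 1²)E_1 = 1.402×10^-17 J.
f = ΔE/h = 1.402×10^-17/6.63×10^-34 = 2.11×10^16 Hz.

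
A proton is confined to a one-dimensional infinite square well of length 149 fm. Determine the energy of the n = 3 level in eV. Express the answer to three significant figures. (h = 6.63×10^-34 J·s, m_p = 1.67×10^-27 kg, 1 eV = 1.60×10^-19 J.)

E_3 = 8.34×10^4 eV

For an infinite well E_n = n²h²/(8m_pL²), so E_1 = h²/(8m_pL²) = (6.63×10^-34)²/(8·1.67×10^-27·(1.49×10^-13 m)²) = 1.482×10^-15 J.
Then E_3 = 3²·E_1 = 9·1.482×10^-15 J = 1.334×10^-14 J.
Converting, E_3 = 1.334×10^-14 J / (1.60×10^-19 J/eV) = 8.34×10^4 eV.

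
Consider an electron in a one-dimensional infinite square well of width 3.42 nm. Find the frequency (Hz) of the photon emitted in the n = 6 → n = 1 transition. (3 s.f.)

E_1 = h²/(8m_eL²) = 5.151×10^-21 J and ΔE = (6² − 1²)E_1 = 1.803×10^-19 J.
f = ΔE/h = 1.803×10^-19/6.626×10^-34 = 2.72×10^14 Hz.

f = 2.72×10^14 Hz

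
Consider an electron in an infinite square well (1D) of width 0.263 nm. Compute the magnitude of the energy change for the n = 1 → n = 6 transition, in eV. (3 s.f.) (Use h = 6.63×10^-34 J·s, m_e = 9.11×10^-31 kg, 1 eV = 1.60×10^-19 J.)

E_1 = h²/(8m_eL²) = 8.720×10^-19 J.
|ΔE| = |1² − 6²|·E_1 = 35·8.720×10^-19 J = 3.052×10^-17 J = 191 eV.

|ΔE| = 191 eV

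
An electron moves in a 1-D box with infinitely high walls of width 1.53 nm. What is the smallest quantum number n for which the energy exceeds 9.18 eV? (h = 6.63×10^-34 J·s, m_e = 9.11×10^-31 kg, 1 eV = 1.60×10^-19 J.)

n = 8

E_1 = h²/(8m_eL²) = 2.577×10^-20 J = 0.1611 eV.
Need n² > 9.18/0.1611 = 56.98, i.e. n > 7.549.
The smallest integer satisfying this is n = 8.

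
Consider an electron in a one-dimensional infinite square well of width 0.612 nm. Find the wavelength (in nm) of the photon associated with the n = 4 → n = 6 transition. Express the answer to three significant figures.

E_1 = h²/(8m_eL²) = 1.609×10^-19 J, so ΔE = (6² − 4²)E_1 = 3.218×10^-18 J.
λ = hc/ΔE = (6.626×10^-34·2.998×10^8)/3.218×10^-18 = 6.17×10^-8 m = 61.7 nm.

λ = 61.7 nm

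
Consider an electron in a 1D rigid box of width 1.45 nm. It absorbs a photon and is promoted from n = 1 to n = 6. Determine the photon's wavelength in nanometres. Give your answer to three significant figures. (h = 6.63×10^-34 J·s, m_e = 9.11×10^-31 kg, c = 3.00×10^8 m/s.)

E_1 = h²/(8m_eL²) = 2.869×10^-20 J, so ΔE = (6² − 1²)E_1 = 1.004×10^-18 J.
λ = hc/ΔE = (6.63×10^-34·3.00×10^8)/1.004×10^-18 = 1.98×10^-7 m = 198 nm.

λ = 198 nm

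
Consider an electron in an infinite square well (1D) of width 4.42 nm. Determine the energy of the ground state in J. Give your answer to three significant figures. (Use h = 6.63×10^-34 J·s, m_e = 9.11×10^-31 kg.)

E_1 = 3.09×10^-21 J

For an infinite well E_n = n²h²/(8m_eL²), so E_1 = h²/(8m_eL²) = (6.63×10^-34)²/(8·9.11×10^-31·(4.42×10^-9 m)²) = 3.087×10^-21 J.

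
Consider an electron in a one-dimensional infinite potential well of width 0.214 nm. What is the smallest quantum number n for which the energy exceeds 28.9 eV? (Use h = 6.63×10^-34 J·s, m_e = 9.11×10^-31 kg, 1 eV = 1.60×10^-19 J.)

E_1 = h²/(8m_eL²) = 1.317×10^-18 J = 8.231 eV.
Need n² > 28.9/8.231 = 3.511, i.e. n > 1.874.
The smallest integer satisfying this is n = 2.

n = 2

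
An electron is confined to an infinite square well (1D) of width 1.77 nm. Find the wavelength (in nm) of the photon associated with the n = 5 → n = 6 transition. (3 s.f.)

λ = 939 nm

E_1 = h²/(8m_eL²) = 1.923×10^-20 J, so ΔE = (6² − 5²)E_1 = 2.115×10^-19 J.
λ = hc/ΔE = (6.626×10^-34·2.998×10^8)/2.115×10^-19 = 9.39×10^-7 m = 939 nm.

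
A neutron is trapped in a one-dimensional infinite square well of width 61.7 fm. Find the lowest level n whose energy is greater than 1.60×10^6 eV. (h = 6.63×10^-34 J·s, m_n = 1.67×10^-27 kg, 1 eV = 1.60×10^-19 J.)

E_1 = h²/(8m_nL²) = 8.643×10^-15 J = 5.402×10^4 eV.
Need n² > 1.60×10^6/5.402×10^4 = 29.62, i.e. n > 5.442.
The smallest integer satisfying this is n = 6.

n = 6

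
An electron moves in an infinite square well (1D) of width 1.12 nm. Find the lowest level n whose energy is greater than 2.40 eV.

n = 3

E_1 = h²/(8m_eL²) = 4.803×10^-20 J = 0.2998 eV.
Need n² > 2.40/0.2998 = 8.005, i.e. n > 2.829.
The smallest integer satisfying this is n = 3.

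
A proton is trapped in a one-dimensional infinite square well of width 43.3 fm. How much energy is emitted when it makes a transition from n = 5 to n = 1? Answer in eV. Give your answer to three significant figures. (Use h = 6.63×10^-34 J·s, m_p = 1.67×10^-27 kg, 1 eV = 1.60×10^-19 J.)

E_1 = h²/(8m_pL²) = 1.755×10^-14 J.
|ΔE| = |5² − 1²|·E_1 = 24·1.755×10^-14 J = 4.212×10^-13 J = 2.63×10^6 eV.

|ΔE| = 2.63×10^6 eV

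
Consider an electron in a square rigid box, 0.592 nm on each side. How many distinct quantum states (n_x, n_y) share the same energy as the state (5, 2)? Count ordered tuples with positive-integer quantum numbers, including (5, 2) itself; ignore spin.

The level has n_x² + n_y² = 29. The ordered positive-integer solutions are (2, 5), (5, 2).
That gives 2 states.

degeneracy = 2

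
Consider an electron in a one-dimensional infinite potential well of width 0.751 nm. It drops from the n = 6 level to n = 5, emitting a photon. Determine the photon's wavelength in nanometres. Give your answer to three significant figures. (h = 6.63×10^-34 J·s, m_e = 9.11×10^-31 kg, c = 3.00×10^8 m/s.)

λ = 169 nm

E_1 = h²/(8m_eL²) = 1.069×10^-19 J, so ΔE = (6² − 5²)E_1 = 1.176×10^-18 J.
λ = hc/ΔE = (6.63×10^-34·3.00×10^8)/1.176×10^-18 = 1.69×10^-7 m = 169 nm.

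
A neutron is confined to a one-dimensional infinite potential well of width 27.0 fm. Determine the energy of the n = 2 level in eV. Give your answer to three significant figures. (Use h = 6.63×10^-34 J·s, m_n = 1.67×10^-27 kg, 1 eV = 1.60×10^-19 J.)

For an infinite well E_n = n²h²/(8m_nL²), so E_1 = h²/(8m_nL²) = (6.63×10^-34)²/(8·1.67×10^-27·(2.70×10^-14 m)²) = 4.513×10^-14 J.
Then E_2 = 2²·E_1 = 4·4.513×10^-14 J = 1.805×10^-13 J.
Converting, E_2 = 1.805×10^-13 J / (1.60×10^-19 J/eV) = 1.13×10^6 eV.

E_2 = 1.13×10^6 eV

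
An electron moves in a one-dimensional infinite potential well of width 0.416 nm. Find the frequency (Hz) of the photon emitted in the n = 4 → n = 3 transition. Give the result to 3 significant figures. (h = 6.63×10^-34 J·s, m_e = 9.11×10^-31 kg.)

E_1 = h²/(8m_eL²) = 3.485×10^-19 J and ΔE = (4² − 3²)E_1 = 2.440×10^-18 J.
f = ΔE/h = 2.440×10^-18/6.63×10^-34 = 3.68×10^15 Hz.

f = 3.68×10^15 Hz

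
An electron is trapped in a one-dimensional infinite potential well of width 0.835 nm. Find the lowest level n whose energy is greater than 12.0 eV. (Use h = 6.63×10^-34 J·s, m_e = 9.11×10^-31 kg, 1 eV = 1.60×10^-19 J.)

n = 5

E_1 = h²/(8m_eL²) = 8.651×10^-20 J = 0.5407 eV.
Need n² > 12.0/0.5407 = 22.19, i.e. n > 4.711.
The smallest integer satisfying this is n = 5.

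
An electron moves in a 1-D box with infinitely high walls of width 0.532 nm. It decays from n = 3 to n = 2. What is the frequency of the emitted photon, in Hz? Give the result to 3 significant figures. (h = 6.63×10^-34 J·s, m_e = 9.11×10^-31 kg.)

E_1 = h²/(8m_eL²) = 2.131×10^-19 J and ΔE = (3² − 2²)E_1 = 1.066×10^-18 J.
f = ΔE/h = 1.066×10^-18/6.63×10^-34 = 1.61×10^15 Hz.

f = 1.61×10^15 Hz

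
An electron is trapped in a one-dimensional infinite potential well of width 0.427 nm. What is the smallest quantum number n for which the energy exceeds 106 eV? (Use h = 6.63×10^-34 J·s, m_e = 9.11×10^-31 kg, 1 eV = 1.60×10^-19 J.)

n = 8

E_1 = h²/(8m_eL²) = 3.308×10^-19 J = 2.068 eV.
Need n² > 106/2.068 = 51.26, i.e. n > 7.160.
The smallest integer satisfying this is n = 8.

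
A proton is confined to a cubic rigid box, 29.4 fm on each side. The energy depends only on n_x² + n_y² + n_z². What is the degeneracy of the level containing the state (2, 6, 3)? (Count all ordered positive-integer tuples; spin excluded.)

degeneracy = 6

The level has n_x² + n_y² + n_z² = 49. The ordered positive-integer solutions are (2, 3, 6), (2, 6, 3), (3, 2, 6), (3, 6, 2), (6, 2, 3), (6, 3, 2).
That gives 6 states.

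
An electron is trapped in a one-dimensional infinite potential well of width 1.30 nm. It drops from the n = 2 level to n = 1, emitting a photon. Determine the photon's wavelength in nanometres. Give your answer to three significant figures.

λ = 1.86×10^3 nm

E_1 = h²/(8m_eL²) = 3.565×10^-20 J, so ΔE = (2² − 1²)E_1 = 1.069×10^-19 J.
λ = hc/ΔE = (6.626×10^-34·2.998×10^8)/1.069×10^-19 = 1.86×10^-6 m = 1.86×10^3 nm.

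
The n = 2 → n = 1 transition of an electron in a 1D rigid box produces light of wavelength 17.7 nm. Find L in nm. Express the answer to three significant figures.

L = 0.127 nm

The photon carries ΔE = hc/λ = 6.626×10^-34·2.998×10^8/1.77×10^-8 m = 1.122×10^-17 J.
Since ΔE = (2² − 1²)E_1, E_1 = 3.740×10^-18 J, and L = h/√(8m_eE_1) = 1.27×10^-10 m = 0.127 nm.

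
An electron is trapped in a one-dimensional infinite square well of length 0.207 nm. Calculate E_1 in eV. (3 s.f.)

For an infinite well E_n = n²h²/(8m_eL²), so E_1 = h²/(8m_eL²) = (6.626×10^-34)²/(8·9.109×10^-31·(2.07×10^-10 m)²) = 1.406×10^-18 J.
Converting, E_1 = 1.406×10^-18 J / (1.602×10^-19 J/eV) = 8.78 eV.

E_1 = 8.78 eV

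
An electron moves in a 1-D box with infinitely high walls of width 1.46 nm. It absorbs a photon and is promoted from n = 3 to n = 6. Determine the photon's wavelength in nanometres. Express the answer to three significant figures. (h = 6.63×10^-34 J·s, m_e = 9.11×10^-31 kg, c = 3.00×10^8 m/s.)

E_1 = h²/(8m_eL²) = 2.830×10^-20 J, so ΔE = (6² − 3²)E_1 = 7.641×10^-19 J.
λ = hc/ΔE = (6.63×10^-34·3.00×10^8)/7.641×10^-19 = 2.60×10^-7 m = 260 nm.

λ = 260 nm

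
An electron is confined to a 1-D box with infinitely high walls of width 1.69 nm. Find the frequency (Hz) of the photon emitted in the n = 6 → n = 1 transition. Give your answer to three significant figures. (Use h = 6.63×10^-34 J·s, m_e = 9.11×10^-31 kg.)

f = 1.11×10^15 Hz

E_1 = h²/(8m_eL²) = 2.112×10^-20 J and ΔE = (6² − 1²)E_1 = 7.392×10^-19 J.
f = ΔE/h = 7.392×10^-19/6.63×10^-34 = 1.11×10^15 Hz.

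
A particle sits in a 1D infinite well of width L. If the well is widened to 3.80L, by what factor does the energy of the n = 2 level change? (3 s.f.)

0.0693

E_n ∝ 1/L², so the energy scales by 1/3.80² = 0.0693.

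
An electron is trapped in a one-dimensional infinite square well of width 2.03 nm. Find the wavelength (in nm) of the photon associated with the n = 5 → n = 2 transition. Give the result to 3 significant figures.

λ = 647 nm

E_1 = h²/(8m_eL²) = 1.462×10^-20 J, so ΔE = (5² − 2²)E_1 = 3.070×10^-19 J.
λ = hc/ΔE = (6.626×10^-34·2.998×10^8)/3.070×10^-19 = 6.47×10^-7 m = 647 nm.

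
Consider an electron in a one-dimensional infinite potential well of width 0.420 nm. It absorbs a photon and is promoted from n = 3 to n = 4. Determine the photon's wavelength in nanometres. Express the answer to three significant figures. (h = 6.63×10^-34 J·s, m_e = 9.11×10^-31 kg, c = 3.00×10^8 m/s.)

E_1 = h²/(8m_eL²) = 3.419×10^-19 J, so ΔE = (4² − 3²)E_1 = 2.393×10^-18 J.
λ = hc/ΔE = (6.63×10^-34·3.00×10^8)/2.393×10^-18 = 8.31×10^-8 m = 83.1 nm.

λ = 83.1 nm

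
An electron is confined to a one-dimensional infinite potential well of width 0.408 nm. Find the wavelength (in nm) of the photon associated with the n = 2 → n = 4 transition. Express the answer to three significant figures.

E_1 = h²/(8m_eL²) = 3.619×10^-19 J, so ΔE = (4² − 2²)E_1 = 4.343×10^-18 J.
λ = hc/ΔE = (6.626×10^-34·2.998×10^8)/4.343×10^-18 = 4.57×10^-8 m = 45.7 nm.

λ = 45.7 nm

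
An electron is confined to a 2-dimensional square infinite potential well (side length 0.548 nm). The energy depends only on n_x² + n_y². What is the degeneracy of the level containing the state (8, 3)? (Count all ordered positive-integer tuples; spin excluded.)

degeneracy = 2

The level has n_x² + n_y² = 73. The ordered positive-integer solutions are (3, 8), (8, 3).
That gives 2 states.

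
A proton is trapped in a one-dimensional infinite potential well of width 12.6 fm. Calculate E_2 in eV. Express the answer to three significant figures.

E_2 = 5.16×10^6 eV

For an infinite well E_n = n²h²/(8m_pL²), so E_1 = h²/(8m_pL²) = (6.626×10^-34)²/(8·1.673×10^-27·(1.26×10^-14 m)²) = 2.066×10^-13 J.
Then E_2 = 2²·E_1 = 4·2.066×10^-13 J = 8.264×10^-13 J.
Converting, E_2 = 8.264×10^-13 J / (1.602×10^-19 J/eV) = 5.16×10^6 eV.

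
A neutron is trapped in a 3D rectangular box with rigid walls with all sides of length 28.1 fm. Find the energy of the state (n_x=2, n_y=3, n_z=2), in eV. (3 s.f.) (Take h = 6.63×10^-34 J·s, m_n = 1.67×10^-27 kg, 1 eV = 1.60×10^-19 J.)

E = 4.43×10^6 eV

For a 3D rectangular well E = (h²/8m_n)·Σ n_i²/L_i² = (6.63×10^-34)²/(8·1.67×10^-27) · [2²/(28.1 fm)² + 3²/(28.1 fm)² + 2²/(28.1 fm)²].
Evaluating gives E = 7.084×10^-13 J = 4.43×10^6 eV.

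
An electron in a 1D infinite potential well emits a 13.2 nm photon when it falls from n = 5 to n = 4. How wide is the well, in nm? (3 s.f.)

The photon carries ΔE = hc/λ = 6.626×10^-34·2.998×10^8/1.32×10^-8 m = 1.505×10^-17 J.
Since ΔE = (5² − 4²)E_1, E_1 = 1.672×10^-18 J, and L = h/√(8m_eE_1) = 1.90×10^-10 m = 0.190 nm.

L = 0.190 nm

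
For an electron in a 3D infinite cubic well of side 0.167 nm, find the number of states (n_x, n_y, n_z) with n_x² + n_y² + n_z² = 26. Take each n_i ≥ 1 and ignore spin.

The level has n_x² + n_y² + n_z² = 26. The ordered positive-integer solutions are (1, 3, 4), (1, 4, 3), (3, 1, 4), (3, 4, 1), (4, 1, 3), (4, 3, 1).
That gives 6 states.

degeneracy = 6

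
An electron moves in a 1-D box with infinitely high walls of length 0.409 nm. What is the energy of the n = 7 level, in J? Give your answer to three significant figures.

E_7 = 1.76×10^-17 J

For an infinite well E_n = n²h²/(8m_eL²), so E_1 = h²/(8m_eL²) = (6.626×10^-34)²/(8·9.109×10^-31·(4.09×10^-10 m)²) = 3.602×10^-19 J.
Then E_7 = 7²·E_1 = 49·3.602×10^-19 J = 1.76×10^-17 J.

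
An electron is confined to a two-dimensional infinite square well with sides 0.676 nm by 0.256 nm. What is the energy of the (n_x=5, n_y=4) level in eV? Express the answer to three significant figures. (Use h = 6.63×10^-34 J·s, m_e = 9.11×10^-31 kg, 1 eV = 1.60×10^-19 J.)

For a 2D rectangular well E = (h²/8m_e)·Σ n_i²/L_i² = (6.63×10^-34)²/(8·9.11×10^-31) · [5²/(0.676 nm)² + 4²/(0.256 nm)²].
Evaluating gives E = 1.802×10^-17 J = 113 eV.

E = 113 eV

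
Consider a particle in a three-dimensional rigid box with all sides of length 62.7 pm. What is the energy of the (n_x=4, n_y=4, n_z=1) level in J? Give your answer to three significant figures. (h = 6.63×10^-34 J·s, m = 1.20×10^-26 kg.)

E = 3.84×10^-20 J

For a 3D rectangular well E = (h²/8m)·Σ n_i²/L_i² = (6.63×10^-34)²/(8·1.20×10^-26) · [4²/(62.7 pm)² + 4²/(62.7 pm)² + 1²/(62.7 pm)²].
Evaluating gives E = 3.84×10^-20 J.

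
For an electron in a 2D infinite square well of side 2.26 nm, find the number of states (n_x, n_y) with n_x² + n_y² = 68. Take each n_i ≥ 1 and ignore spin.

The level has n_x² + n_y² = 68. The ordered positive-integer solutions are (2, 8), (8, 2).
That gives 2 states.

degeneracy = 2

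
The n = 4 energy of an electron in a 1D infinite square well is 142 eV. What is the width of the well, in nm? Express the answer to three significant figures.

L = 0.206 nm

From E_n = n²h²/(8m_eL²), L = n·h/√(8m_eE_n).
E_4 = 142 eV = 2.275×10^-17 J, so L = 4·6.626×10^-34/√(8·9.109×10^-31·2.275×10^-17) = 2.06×10^-10 m = 0.206 nm.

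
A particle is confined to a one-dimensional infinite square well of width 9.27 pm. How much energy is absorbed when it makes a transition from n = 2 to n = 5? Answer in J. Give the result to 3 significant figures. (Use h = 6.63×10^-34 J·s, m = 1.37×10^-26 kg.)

|ΔE| = 9.80×10^-19 J

E_1 = h²/(8mL²) = 4.667×10^-20 J.
|ΔE| = |2² − 5²|·E_1 = 21·4.667×10^-20 J = 9.80×10^-19 J.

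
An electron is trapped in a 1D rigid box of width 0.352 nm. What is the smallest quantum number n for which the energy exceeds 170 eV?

n = 8

E_1 = h²/(8m_eL²) = 4.862×10^-19 J = 3.035 eV.
Need n² > 170/3.035 = 56.01, i.e. n > 7.484.
The smallest integer satisfying this is n = 8.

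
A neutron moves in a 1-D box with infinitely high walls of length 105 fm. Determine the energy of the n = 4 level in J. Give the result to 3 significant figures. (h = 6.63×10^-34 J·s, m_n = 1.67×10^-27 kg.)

For an infinite well E_n = n²h²/(8m_nL²), so E_1 = h²/(8m_nL²) = (6.63×10^-34)²/(8·1.67×10^-27·(1.05×10^-13 m)²) = 2.984×10^-15 J.
Then E_4 = 4²·E_1 = 16·2.984×10^-15 J = 4.77×10^-14 J.

E_4 = 4.77×10^-14 J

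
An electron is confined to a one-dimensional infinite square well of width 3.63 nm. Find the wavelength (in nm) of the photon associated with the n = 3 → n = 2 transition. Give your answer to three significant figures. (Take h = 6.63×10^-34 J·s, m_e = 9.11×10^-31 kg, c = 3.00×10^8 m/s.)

E_1 = h²/(8m_eL²) = 4.577×10^-21 J, so ΔE = (3² − 2²)E_1 = 2.289×10^-20 J.
λ = hc/ΔE = (6.63×10^-34·3.00×10^8)/2.289×10^-20 = 8.69×10^-6 m = 8.69×10^3 nm.

λ = 8.69×10^3 nm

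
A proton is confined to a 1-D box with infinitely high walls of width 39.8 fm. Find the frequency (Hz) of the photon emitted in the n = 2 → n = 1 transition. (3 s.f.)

f = 9.38×10^19 Hz

E_1 = h²/(8m_pL²) = 2.071×10^-14 J and ΔE = (2² − 1²)E_1 = 6.213×10^-14 J.
f = ΔE/h = 6.213×10^-14/6.626×10^-34 = 9.38×10^19 Hz.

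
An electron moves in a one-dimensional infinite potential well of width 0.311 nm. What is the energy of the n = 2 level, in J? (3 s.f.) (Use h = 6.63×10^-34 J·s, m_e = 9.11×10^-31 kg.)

E_2 = 2.49×10^-18 J

For an infinite well E_n = n²h²/(8m_eL²), so E_1 = h²/(8m_eL²) = (6.63×10^-34)²/(8·9.11×10^-31·(3.11×10^-10 m)²) = 6.236×10^-19 J.
Then E_2 = 2²·E_1 = 4·6.236×10^-19 J = 2.49×10^-18 J.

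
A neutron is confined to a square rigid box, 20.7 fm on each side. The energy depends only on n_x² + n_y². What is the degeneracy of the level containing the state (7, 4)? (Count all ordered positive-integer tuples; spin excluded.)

degeneracy = 4

The level has n_x² + n_y² = 65. The ordered positive-integer solutions are (1, 8), (4, 7), (7, 4), (8, 1).
That gives 4 states.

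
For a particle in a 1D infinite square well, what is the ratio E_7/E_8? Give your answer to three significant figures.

E_n ∝ n², so E_7/E_8 = 7²/8² = 49/64 = 0.766.

0.766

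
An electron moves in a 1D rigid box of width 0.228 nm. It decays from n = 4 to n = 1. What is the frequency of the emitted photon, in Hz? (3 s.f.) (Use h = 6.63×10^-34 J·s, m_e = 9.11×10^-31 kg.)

f = 2.62×10^16 Hz

E_1 = h²/(8m_eL²) = 1.160×10^-18 J and ΔE = (4² − 1²)E_1 = 1.740×10^-17 J.
f = ΔE/h = 1.740×10^-17/6.63×10^-34 = 2.62×10^16 Hz.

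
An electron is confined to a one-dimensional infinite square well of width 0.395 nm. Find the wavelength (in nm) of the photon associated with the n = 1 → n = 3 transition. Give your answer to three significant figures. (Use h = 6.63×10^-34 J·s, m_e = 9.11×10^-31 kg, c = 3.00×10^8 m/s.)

λ = 64.3 nm

E_1 = h²/(8m_eL²) = 3.866×10^-19 J, so ΔE = (3² − 1²)E_1 = 3.093×10^-18 J.
λ = hc/ΔE = (6.63×10^-34·3.00×10^8)/3.093×10^-18 = 6.43×10^-8 m = 64.3 nm.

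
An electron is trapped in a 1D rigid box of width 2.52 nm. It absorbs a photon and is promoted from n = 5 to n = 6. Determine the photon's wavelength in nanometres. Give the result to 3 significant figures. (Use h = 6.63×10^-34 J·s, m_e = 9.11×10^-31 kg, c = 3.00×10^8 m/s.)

λ = 1.90×10^3 nm

E_1 = h²/(8m_eL²) = 9.498×10^-21 J, so ΔE = (6² − 5²)E_1 = 1.045×10^-19 J.
λ = hc/ΔE = (6.63×10^-34·3.00×10^8)/1.045×10^-19 = 1.90×10^-6 m = 1.90×10^3 nm.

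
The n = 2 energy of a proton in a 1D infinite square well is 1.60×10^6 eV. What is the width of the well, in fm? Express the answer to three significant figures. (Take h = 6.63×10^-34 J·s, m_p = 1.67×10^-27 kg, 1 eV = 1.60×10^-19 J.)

From E_n = n²h²/(8m_pL²), L = n·h/√(8m_pE_n).
E_2 = 1.60×10^6 eV = 2.560×10^-13 J, so L = 2·6.63×10^-34/√(8·1.67×10^-27·2.560×10^-13) = 2.27×10^-14 m = 22.7 fm.

L = 22.7 fm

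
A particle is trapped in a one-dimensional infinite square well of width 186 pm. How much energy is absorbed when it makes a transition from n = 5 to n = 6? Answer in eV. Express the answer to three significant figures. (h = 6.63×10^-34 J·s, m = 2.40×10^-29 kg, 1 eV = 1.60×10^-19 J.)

|ΔE| = 4.55 eV

E_1 = h²/(8mL²) = 6.618×10^-20 J.
|ΔE| = |5² − 6²|·E_1 = 11·6.618×10^-20 J = 7.280×10^-19 J = 4.55 eV.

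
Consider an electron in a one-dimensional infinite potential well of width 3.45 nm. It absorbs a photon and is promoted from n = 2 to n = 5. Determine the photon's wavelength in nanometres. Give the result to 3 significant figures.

λ = 1.87×10^3 nm

E_1 = h²/(8m_eL²) = 5.062×10^-21 J, so ΔE = (5² − 2²)E_1 = 1.063×10^-19 J.
λ = hc/ΔE = (6.626×10^-34·2.998×10^8)/1.063×10^-19 = 1.87×10^-6 m = 1.87×10^3 nm.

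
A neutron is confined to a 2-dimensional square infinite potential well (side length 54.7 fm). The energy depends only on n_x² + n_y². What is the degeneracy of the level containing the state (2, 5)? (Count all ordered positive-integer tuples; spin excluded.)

The level has n_x² + n_y² = 29. The ordered positive-integer solutions are (2, 5), (5, 2).
That gives 2 states.

degeneracy = 2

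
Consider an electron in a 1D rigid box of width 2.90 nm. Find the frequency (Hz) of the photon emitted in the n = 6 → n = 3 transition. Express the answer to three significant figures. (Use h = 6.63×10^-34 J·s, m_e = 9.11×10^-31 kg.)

f = 2.92×10^14 Hz

E_1 = h²/(8m_eL²) = 7.172×10^-21 J and ΔE = (6² − 3²)E_1 = 1.936×10^-19 J.
f = ΔE/h = 1.936×10^-19/6.63×10^-34 = 2.92×10^14 Hz.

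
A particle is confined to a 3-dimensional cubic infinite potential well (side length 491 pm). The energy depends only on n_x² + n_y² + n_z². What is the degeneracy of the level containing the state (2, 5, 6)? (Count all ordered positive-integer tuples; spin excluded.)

The level has n_x² + n_y² + n_z² = 65. The ordered positive-integer solutions are (2, 5, 6), (2, 6, 5), (5, 2, 6), (5, 6, 2), (6, 2, 5), (6, 5, 2).
That gives 6 states.

degeneracy = 6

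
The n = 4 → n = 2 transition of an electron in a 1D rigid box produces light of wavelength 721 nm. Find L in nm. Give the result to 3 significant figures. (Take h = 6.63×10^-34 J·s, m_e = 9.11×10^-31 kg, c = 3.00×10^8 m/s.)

L = 1.62 nm

The photon carries ΔE = hc/λ = 6.63×10^-34·3.00×10^8/7.21×10^-7 m = 2.759×10^-19 J.
Since ΔE = (4² − 2²)E_1, E_1 = 2.299×10^-20 J, and L = h/√(8m_eE_1) = 1.62×10^-9 m = 1.62 nm.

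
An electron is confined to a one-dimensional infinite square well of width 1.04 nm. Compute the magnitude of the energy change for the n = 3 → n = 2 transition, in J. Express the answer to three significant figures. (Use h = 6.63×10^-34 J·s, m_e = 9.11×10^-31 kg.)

E_1 = h²/(8m_eL²) = 5.576×10^-20 J.
|ΔE| = |3² − 2²|·E_1 = 5·5.576×10^-20 J = 2.79×10^-19 J.

|ΔE| = 2.79×10^-19 J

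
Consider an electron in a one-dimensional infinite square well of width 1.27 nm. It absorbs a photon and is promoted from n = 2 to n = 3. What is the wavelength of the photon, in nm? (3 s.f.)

λ = 1.06×10^3 nm

E_1 = h²/(8m_eL²) = 3.735×10^-20 J, so ΔE = (3² − 2²)E_1 = 1.867×10^-19 J.
λ = hc/ΔE = (6.626×10^-34·2.998×10^8)/1.867×10^-19 = 1.06×10^-6 m = 1.06×10^3 nm.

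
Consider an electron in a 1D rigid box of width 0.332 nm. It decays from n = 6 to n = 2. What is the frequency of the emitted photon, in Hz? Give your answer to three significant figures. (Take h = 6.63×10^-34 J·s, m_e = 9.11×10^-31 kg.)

f = 2.64×10^16 Hz

E_1 = h²/(8m_eL²) = 5.472×10^-19 J and ΔE = (6² − 2²)E_1 = 1.751×10^-17 J.
f = ΔE/h = 1.751×10^-17/6.63×10^-34 = 2.64×10^16 Hz.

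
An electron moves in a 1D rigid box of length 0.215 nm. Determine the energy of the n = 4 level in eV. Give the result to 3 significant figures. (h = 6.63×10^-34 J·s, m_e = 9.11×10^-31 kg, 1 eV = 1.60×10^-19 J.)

For an infinite well E_n = n²h²/(8m_eL²), so E_1 = h²/(8m_eL²) = (6.63×10^-34)²/(8·9.11×10^-31·(2.15×10^-10 m)²) = 1.305×10^-18 J.
Then E_4 = 4²·E_1 = 16·1.305×10^-18 J = 2.088×10^-17 J.
Converting, E_4 = 2.088×10^-17 J / (1.60×10^-19 J/eV) = 130 eV.

E_4 = 130 eV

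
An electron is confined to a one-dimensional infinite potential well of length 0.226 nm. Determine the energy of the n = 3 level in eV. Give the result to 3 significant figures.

E_3 = 66.3 eV

For an infinite well E_n = n²h²/(8m_eL²), so E_1 = h²/(8m_eL²) = (6.626×10^-34)²/(8·9.109×10^-31·(2.26×10^-10 m)²) = 1.180×10^-18 J.
Then E_3 = 3²·E_1 = 9·1.180×10^-18 J = 1.062×10^-17 J.
Converting, E_3 = 1.062×10^-17 J / (1.602×10^-19 J/eV) = 66.3 eV.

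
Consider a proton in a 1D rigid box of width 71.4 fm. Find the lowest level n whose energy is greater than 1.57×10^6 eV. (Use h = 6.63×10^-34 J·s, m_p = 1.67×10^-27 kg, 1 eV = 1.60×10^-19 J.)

E_1 = h²/(8m_pL²) = 6.454×10^-15 J = 4.034×10^4 eV.
Need n² > 1.57×10^6/4.034×10^4 = 38.92, i.e. n > 6.239.
The smallest integer satisfying this is n = 7.

n = 7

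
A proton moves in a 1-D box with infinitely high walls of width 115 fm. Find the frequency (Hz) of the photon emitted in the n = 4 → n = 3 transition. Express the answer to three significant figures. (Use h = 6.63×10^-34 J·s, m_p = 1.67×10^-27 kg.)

E_1 = h²/(8m_pL²) = 2.488×10^-15 J and ΔE = (4² − 3²)E_1 = 1.742×10^-14 J.
f = ΔE/h = 1.742×10^-14/6.63×10^-34 = 2.63×10^19 Hz.

f = 2.63×10^19 Hz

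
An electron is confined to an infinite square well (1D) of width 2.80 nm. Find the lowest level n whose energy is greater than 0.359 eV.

n = 3

E_1 = h²/(8m_eL²) = 7.685×10^-21 J = 0.04797 eV.
Need n² > 0.359/0.04797 = 7.484, i.e. n > 2.736.
The smallest integer satisfying this is n = 3.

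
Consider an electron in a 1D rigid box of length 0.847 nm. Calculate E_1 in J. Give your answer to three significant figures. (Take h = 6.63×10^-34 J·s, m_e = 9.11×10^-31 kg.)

E_1 = 8.41×10^-20 J

For an infinite well E_n = n²h²/(8m_eL²), so E_1 = h²/(8m_eL²) = (6.63×10^-34)²/(8·9.11×10^-31·(8.47×10^-10 m)²) = 8.407×10^-20 J.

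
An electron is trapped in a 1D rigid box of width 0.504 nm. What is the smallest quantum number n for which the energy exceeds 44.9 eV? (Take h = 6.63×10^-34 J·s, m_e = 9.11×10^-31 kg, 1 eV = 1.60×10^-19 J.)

E_1 = h²/(8m_eL²) = 2.374×10^-19 J = 1.484 eV.
Need n² > 44.9/1.484 = 30.26, i.e. n > 5.501.
The smallest integer satisfying this is n = 6.

n = 6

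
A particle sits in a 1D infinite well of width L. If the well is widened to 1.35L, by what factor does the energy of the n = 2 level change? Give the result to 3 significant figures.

0.549

E_n ∝ 1/L², so the energy scales by 1/1.35² = 0.549.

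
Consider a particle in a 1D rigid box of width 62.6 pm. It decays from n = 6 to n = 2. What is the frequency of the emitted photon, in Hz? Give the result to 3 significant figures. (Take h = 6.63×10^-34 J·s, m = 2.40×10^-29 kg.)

E_1 = h²/(8mL²) = 5.842×10^-19 J and ΔE = (6² − 2²)E_1 = 1.869×10^-17 J.
f = ΔE/h = 1.869×10^-17/6.63×10^-34 = 2.82×10^16 Hz.

f = 2.82×10^16 Hz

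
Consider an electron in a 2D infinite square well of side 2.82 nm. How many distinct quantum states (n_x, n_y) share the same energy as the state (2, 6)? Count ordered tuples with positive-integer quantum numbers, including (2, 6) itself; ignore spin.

degeneracy = 2

The level has n_x² + n_y² = 40. The ordered positive-integer solutions are (2, 6), (6, 2).
That gives 2 states.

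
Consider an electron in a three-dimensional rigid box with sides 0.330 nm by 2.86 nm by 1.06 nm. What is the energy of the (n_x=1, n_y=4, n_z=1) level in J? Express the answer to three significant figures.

E = 7.25×10^-19 J

For a 3D rectangular well E = (h²/8m_e)·Σ n_i²/L_i² = (6.626×10^-34)²/(8·9.109×10^-31) · [1²/(0.330 nm)² + 4²/(2.86 nm)² + 1²/(1.06 nm)²].
Evaluating gives E = 7.25×10^-19 J.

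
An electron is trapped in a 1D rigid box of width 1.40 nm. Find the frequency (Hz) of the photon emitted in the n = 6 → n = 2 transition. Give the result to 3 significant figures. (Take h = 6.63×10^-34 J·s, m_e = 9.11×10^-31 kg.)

f = 1.49×10^15 Hz

E_1 = h²/(8m_eL²) = 3.077×10^-20 J and ΔE = (6² − 2²)E_1 = 9.846×10^-19 J.
f = ΔE/h = 9.846×10^-19/6.63×10^-34 = 1.49×10^15 Hz.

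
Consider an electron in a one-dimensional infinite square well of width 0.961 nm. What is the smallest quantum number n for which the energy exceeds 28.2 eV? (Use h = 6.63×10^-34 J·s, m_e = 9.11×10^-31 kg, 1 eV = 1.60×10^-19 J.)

n = 9

E_1 = h²/(8m_eL²) = 6.531×10^-20 J = 0.4082 eV.
Need n² > 28.2/0.4082 = 69.08, i.e. n > 8.311.
The smallest integer satisfying this is n = 9.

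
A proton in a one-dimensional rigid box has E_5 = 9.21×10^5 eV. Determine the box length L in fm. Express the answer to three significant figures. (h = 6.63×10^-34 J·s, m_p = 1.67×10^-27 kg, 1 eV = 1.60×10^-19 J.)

From E_n = n²h²/(8m_pL²), L = n·h/√(8m_pE_n).
E_5 = 9.21×10^5 eV = 1.474×10^-13 J, so L = 5·6.63×10^-34/√(8·1.67×10^-27·1.474×10^-13) = 7.47×10^-14 m = 74.7 fm.

L = 74.7 fm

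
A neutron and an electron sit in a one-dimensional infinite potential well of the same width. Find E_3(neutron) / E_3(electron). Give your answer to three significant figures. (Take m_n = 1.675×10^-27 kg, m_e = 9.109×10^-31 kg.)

5.44×10^-4

E_n ∝ 1/m at fixed n and L, so the ratio is m_e/m_n = 9.109×10^-31/1.675×10^-27 = 5.44×10^-4.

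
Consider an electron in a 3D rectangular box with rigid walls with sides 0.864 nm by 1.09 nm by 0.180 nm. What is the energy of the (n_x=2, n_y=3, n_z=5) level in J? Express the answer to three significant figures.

For a 3D rectangular well E = (h²/8m_e)·Σ n_i²/L_i² = (6.626×10^-34)²/(8·9.109×10^-31) · [2²/(0.864 nm)² + 3²/(1.09 nm)² + 5²/(0.180 nm)²].
Evaluating gives E = 4.73×10^-17 J.

E = 4.73×10^-17 J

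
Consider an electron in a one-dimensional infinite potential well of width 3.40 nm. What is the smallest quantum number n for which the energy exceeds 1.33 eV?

n = 7

E_1 = h²/(8m_eL²) = 5.212×10^-21 J = 0.03253 eV.
Need n² > 1.33/0.03253 = 40.89, i.e. n > 6.395.
The smallest integer satisfying this is n = 7.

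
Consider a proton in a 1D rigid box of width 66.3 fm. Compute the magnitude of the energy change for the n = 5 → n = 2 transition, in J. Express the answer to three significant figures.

E_1 = h²/(8m_pL²) = 7.463×10^-15 J.
|ΔE| = |5² − 2²|·E_1 = 21·7.463×10^-15 J = 1.57×10^-13 J.

|ΔE| = 1.57×10^-13 J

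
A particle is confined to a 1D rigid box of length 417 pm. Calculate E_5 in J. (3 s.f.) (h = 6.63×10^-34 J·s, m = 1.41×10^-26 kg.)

For an infinite well E_n = n²h²/(8mL²), so E_1 = h²/(8mL²) = (6.63×10^-34)²/(8·1.41×10^-26·(4.17×10^-10 m)²) = 2.241×10^-23 J.
Then E_5 = 5²·E_1 = 25·2.241×10^-23 J = 5.60×10^-22 J.

E_5 = 5.60×10^-22 J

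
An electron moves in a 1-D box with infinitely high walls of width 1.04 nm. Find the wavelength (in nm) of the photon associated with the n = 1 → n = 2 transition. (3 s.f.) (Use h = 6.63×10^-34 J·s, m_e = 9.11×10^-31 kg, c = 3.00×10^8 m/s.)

E_1 = h²/(8m_eL²) = 5.576×10^-20 J, so ΔE = (2² − 1²)E_1 = 1.673×10^-19 J.
λ = hc/ΔE = (6.63×10^-34·3.00×10^8)/1.673×10^-19 = 1.19×10^-6 m = 1.19×10^3 nm.

λ = 1.19×10^3 nm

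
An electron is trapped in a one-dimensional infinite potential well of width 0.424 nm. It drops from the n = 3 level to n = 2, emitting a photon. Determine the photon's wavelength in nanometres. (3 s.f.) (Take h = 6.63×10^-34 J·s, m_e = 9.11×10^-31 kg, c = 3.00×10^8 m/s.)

λ = 119 nm

E_1 = h²/(8m_eL²) = 3.355×10^-19 J, so ΔE = (3² − 2²)E_1 = 1.678×10^-18 J.
λ = hc/ΔE = (6.63×10^-34·3.00×10^8)/1.678×10^-18 = 1.19×10^-7 m = 119 nm.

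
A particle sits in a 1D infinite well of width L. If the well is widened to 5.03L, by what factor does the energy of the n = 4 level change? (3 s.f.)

E_n ∝ 1/L², so the energy scales by 1/5.03² = 0.0395.

0.0395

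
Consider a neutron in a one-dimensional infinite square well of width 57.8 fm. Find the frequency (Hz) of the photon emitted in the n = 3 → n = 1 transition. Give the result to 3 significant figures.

f = 1.18×10^20 Hz

E_1 = h²/(8m_nL²) = 9.807×10^-15 J and ΔE = (3² − 1²)E_1 = 7.846×10^-14 J.
f = ΔE/h = 7.846×10^-14/6.626×10^-34 = 1.18×10^20 Hz.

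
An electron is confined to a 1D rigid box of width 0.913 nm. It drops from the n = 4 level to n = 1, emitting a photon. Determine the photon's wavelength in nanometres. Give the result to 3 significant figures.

λ = 183 nm

E_1 = h²/(8m_eL²) = 7.228×10^-20 J, so ΔE = (4² − 1²)E_1 = 1.084×10^-18 J.
λ = hc/ΔE = (6.626×10^-34·2.998×10^8)/1.084×10^-18 = 1.83×10^-7 m = 183 nm.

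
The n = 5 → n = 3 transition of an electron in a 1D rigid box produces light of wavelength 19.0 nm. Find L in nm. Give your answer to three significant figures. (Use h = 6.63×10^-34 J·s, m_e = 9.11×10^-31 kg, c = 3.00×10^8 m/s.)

L = 0.304 nm

The photon carries ΔE = hc/λ = 6.63×10^-34·3.00×10^8/1.90×10^-8 m = 1.047×10^-17 J.
Since ΔE = (5² − 3²)E_1, E_1 = 6.544×10^-19 J, and L = h/√(8m_eE_1) = 3.04×10^-10 m = 0.304 nm.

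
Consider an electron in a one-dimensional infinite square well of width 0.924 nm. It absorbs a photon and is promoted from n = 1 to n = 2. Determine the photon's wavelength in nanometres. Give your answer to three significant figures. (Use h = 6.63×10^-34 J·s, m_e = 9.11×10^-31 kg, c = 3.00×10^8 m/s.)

λ = 939 nm

E_1 = h²/(8m_eL²) = 7.064×10^-20 J, so ΔE = (2² − 1²)E_1 = 2.119×10^-19 J.
λ = hc/ΔE = (6.63×10^-34·3.00×10^8)/2.119×10^-19 = 9.39×10^-7 m = 939 nm.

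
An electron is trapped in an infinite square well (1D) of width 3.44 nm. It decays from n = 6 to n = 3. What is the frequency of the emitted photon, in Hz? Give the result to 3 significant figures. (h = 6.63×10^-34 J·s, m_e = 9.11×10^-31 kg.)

f = 2.08×10^14 Hz

E_1 = h²/(8m_eL²) = 5.097×10^-21 J and ΔE = (6² − 3²)E_1 = 1.376×10^-19 J.
f = ΔE/h = 1.376×10^-19/6.63×10^-34 = 2.08×10^14 Hz.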